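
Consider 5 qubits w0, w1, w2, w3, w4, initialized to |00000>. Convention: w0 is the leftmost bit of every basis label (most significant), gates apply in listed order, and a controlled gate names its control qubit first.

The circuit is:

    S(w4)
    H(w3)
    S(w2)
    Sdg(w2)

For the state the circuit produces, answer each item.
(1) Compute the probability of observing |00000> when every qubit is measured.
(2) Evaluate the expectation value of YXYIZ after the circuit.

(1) A full measurement returns |00000> with probability 1/2. Key observation: the block from step 3 through step 4 cancels to the identity and can be dropped.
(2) In the final state, YXYIZ has expectation 0.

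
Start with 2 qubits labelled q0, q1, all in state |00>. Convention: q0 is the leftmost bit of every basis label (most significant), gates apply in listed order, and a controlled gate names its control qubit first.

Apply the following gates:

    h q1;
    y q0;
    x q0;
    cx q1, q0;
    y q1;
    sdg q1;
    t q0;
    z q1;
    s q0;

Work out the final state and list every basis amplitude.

The resulting statevector has amplitude 0 on |00>, -sqrt(2)*I/2 on |01>, sqrt(2)*exp(3*I*pi/4)/2 on |10>, 0 on |11>.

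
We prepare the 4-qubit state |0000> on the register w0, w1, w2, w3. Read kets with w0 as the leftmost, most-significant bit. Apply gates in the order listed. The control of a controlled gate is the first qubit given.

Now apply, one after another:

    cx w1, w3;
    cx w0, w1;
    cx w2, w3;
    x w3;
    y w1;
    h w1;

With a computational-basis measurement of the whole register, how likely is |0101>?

A full measurement returns |0101> with probability 1/2.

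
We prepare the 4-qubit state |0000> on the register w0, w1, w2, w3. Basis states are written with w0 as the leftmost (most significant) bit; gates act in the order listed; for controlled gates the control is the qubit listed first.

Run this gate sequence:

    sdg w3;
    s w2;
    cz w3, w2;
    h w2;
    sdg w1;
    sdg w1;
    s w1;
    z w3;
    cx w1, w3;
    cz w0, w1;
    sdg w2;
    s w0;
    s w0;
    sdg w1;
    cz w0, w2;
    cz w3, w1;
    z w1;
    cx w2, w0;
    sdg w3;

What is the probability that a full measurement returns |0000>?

The probability of measuring |0000> is 1/2.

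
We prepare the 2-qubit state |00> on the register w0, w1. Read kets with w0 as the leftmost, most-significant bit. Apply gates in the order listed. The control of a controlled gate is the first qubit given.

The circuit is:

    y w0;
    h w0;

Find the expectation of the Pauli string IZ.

The observable IZ averages to 1.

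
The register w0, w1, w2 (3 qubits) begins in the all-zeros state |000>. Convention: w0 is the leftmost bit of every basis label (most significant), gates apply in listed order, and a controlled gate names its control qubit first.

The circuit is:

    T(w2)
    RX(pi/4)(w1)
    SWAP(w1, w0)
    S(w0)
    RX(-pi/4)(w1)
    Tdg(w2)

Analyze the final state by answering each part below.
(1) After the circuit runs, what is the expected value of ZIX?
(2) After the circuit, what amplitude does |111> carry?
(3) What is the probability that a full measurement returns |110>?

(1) In the final state, ZIX has expectation 0.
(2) The final state's coefficient on |111> equals 0.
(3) Outcome |110> occurs with probability 3/8 - sqrt(2)/4.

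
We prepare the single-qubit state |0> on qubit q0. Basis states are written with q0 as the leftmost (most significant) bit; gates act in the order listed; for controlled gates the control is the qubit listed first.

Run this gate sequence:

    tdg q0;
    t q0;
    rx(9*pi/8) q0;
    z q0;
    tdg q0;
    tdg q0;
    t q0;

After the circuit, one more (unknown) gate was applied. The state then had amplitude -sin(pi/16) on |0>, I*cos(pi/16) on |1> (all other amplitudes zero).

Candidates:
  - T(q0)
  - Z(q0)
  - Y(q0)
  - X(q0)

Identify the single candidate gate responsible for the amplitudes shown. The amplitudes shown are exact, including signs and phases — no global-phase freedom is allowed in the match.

The unique candidate consistent with the amplitudes is T(q0).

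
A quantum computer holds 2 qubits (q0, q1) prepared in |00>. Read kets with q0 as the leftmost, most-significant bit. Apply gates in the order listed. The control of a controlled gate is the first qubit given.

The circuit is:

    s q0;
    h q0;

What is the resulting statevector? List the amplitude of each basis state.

After the circuit, the state carries amplitude sqrt(2)/2 on |00>, 0 on |01>, sqrt(2)/2 on |10>, 0 on |11>.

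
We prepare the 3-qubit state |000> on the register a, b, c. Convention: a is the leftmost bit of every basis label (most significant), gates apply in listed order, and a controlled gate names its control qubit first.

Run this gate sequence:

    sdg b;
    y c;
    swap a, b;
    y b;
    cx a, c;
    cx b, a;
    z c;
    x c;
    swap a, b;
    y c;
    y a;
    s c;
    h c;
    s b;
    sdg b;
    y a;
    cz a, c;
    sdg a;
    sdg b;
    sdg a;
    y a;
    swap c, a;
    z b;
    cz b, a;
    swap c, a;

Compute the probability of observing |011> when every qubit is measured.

A full measurement returns |011> with probability 1/2.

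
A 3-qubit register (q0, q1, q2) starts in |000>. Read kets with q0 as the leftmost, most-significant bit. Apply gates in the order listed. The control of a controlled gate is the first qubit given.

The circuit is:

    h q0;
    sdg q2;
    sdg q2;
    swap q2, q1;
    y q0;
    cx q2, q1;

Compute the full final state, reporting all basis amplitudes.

After the circuit, the state carries amplitude -sqrt(2)*I/2 on |000>, sqrt(2)*I/2 on |100>, and 0 on every other basis state.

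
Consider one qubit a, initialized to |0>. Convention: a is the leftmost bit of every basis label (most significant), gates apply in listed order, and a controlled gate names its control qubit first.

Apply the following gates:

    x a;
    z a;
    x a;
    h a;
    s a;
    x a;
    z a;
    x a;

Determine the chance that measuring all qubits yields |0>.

A full measurement returns |0> with probability 1/2.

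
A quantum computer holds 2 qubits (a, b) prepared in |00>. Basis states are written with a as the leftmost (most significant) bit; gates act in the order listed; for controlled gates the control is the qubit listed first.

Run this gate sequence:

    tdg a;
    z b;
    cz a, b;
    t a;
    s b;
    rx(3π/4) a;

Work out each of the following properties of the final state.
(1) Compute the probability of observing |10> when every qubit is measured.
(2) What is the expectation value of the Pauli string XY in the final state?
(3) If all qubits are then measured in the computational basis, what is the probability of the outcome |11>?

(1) Outcome |10> occurs with probability sqrt(2)/4 + 1/2.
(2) The expectation value of XY is 0.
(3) A full measurement returns |11> with probability 0.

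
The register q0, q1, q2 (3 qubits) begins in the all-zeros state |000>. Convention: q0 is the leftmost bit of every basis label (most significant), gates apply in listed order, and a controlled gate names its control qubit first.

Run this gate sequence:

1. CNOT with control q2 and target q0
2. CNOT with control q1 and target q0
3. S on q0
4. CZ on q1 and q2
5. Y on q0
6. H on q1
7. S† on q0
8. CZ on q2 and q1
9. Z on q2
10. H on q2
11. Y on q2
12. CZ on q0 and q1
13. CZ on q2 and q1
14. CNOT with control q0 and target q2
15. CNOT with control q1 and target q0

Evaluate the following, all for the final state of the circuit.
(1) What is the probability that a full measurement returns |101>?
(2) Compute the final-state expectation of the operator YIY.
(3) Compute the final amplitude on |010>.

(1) The probability of measuring |101> is 1/4.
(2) The expectation value of YIY is 0.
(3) |010> carries amplitude I/2 in the final state.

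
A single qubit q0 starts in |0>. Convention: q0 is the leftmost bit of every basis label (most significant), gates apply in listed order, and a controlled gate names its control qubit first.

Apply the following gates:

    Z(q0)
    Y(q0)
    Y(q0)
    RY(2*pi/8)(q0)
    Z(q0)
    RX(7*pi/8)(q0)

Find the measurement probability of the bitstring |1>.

The probability of measuring |1> is sqrt(2*sqrt(2) + 4)/8 + 1/2.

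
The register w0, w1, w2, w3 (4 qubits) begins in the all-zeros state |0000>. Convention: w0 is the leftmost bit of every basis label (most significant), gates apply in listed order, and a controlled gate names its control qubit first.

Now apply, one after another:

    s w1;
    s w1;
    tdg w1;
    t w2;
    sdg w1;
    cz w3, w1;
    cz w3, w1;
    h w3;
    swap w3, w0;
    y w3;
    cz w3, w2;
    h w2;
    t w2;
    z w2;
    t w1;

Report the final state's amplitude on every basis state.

After the circuit, the state carries amplitude I/2 on |0001>, -exp(3*I*pi/4)/2 on |0011>, I/2 on |1001>, -exp(3*I*pi/4)/2 on |1011>, and 0 on every other basis state. Key observation: steps 6-7 multiply out to the identity, so the circuit reduces to the remaining gates.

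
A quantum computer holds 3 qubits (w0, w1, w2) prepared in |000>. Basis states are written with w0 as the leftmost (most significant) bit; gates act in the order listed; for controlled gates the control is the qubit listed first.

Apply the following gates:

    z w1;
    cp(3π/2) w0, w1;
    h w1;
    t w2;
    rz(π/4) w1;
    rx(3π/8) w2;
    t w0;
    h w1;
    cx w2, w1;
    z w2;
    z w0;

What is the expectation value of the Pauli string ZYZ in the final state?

The expectation value of ZYZ is -sqrt(2)/2.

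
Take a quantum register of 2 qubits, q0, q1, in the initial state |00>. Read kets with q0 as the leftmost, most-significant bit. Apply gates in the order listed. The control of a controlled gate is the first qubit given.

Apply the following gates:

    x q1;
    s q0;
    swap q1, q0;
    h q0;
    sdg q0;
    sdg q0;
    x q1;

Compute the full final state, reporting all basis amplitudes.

After the circuit, the state carries amplitude 0 on |00>, sqrt(2)/2 on |01>, 0 on |10>, sqrt(2)/2 on |11>.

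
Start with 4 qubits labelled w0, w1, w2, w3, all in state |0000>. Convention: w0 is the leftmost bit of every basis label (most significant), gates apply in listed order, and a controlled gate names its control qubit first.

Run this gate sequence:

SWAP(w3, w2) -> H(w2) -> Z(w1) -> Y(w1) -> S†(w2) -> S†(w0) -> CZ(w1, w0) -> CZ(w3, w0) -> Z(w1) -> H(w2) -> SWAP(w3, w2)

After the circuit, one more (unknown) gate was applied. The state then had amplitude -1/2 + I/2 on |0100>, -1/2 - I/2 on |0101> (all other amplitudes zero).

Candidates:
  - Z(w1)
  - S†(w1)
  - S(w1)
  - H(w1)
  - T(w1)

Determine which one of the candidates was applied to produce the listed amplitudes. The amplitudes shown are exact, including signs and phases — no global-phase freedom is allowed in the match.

The unique candidate consistent with the amplitudes is S†(w1).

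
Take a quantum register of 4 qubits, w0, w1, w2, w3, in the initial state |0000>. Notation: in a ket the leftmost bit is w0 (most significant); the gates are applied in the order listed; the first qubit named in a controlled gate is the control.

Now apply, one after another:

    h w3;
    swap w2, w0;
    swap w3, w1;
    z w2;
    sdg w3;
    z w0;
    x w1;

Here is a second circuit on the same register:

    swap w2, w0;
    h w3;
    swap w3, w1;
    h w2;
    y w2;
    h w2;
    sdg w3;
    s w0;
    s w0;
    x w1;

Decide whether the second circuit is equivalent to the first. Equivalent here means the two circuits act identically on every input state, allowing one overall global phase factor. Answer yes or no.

No, they are not equivalent — no single phase factor reconciles the two unitaries.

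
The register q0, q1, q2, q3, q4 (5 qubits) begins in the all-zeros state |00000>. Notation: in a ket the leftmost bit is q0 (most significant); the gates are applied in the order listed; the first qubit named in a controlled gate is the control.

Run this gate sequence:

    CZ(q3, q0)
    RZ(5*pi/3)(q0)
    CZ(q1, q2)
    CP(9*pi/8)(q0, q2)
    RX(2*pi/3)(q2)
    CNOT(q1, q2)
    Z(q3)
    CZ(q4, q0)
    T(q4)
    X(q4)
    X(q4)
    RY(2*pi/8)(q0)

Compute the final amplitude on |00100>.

The final state's coefficient on |00100> equals sqrt(3*sqrt(2) + 6)*exp(2*I*pi/3)/4. Key observation: steps 10-11 multiply out to the identity, so the circuit reduces to the remaining gates.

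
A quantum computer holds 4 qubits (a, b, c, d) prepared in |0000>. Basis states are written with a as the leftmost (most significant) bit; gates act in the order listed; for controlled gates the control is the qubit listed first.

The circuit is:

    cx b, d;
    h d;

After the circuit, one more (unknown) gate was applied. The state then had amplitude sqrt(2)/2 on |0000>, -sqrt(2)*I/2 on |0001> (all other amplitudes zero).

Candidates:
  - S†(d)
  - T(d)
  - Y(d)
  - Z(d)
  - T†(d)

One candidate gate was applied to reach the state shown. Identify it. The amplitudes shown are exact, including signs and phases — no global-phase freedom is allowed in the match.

The unique candidate consistent with the amplitudes is S†(d).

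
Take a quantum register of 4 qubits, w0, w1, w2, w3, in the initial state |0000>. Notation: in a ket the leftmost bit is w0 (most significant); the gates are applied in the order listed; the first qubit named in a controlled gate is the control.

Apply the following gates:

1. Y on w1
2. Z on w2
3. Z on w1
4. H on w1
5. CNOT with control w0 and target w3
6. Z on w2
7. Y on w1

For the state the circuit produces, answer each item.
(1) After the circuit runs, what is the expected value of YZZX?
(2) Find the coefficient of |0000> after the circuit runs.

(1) The observable YZZX averages to 0.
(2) The amplitude on |0000> is sqrt(2)/2.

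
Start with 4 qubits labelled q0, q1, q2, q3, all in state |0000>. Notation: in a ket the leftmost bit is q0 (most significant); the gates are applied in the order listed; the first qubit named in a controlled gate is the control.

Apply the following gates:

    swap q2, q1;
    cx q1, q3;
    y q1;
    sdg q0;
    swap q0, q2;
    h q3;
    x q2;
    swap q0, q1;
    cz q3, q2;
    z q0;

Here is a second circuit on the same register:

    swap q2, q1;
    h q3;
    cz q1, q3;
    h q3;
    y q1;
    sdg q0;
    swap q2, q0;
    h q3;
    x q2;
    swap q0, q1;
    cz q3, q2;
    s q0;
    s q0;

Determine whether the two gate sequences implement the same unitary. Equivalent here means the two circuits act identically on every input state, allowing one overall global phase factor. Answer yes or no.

Yes: on every input state the two circuits agree up to one overall phase factor.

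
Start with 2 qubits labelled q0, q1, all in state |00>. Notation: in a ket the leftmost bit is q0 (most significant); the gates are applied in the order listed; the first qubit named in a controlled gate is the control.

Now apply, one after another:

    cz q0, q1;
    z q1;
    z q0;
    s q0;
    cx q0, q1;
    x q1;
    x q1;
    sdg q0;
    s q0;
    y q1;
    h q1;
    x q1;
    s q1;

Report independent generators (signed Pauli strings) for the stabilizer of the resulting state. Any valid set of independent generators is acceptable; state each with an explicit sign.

One valid set of independent stabilizer generators is -IY, +ZI (any independent generating set of the same group is equally correct).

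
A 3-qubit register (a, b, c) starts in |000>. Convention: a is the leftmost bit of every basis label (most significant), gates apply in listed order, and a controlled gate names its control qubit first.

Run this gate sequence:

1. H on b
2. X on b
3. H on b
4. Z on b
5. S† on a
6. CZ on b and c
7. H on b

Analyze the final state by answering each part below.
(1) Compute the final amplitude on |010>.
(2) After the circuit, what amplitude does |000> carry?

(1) The final state's coefficient on |010> equals sqrt(2)/2. Key observation: steps 1-4 multiply out to the identity, so the circuit reduces to the remaining gates.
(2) The final state's coefficient on |000> equals sqrt(2)/2.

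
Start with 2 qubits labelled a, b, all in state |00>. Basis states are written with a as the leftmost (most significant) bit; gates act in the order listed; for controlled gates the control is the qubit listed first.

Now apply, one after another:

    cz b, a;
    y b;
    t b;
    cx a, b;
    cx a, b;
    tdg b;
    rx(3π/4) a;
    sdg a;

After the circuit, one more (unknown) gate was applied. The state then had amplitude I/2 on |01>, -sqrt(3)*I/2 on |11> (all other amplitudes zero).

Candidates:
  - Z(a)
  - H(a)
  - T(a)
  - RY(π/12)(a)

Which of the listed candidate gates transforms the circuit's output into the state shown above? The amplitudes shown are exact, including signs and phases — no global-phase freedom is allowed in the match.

It was RY(π/12)(a) that produced the state shown.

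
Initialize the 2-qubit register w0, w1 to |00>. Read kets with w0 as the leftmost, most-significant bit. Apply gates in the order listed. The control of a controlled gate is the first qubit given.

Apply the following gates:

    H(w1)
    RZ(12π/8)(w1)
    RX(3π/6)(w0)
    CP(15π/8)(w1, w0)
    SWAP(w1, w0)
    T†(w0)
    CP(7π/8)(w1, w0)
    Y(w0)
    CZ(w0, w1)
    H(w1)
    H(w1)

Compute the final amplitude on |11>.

The final state's coefficient on |11> equals exp(I*pi/4)/2. Key observation: steps 10-11 multiply out to the identity, so the circuit reduces to the remaining gates.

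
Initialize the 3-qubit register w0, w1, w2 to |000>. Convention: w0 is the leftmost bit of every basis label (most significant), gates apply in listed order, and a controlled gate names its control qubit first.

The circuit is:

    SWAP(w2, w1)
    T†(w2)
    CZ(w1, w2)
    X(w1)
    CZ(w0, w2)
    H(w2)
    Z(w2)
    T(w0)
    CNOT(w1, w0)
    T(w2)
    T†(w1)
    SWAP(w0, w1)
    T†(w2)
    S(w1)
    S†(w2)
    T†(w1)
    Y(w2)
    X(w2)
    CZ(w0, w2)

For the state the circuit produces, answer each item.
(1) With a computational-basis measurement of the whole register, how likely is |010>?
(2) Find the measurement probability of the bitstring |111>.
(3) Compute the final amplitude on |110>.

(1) The probability of measuring |010> is 0.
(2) Outcome |111> occurs with probability 1/2.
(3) |110> carries amplitude sqrt(2)*I/2 in the final state.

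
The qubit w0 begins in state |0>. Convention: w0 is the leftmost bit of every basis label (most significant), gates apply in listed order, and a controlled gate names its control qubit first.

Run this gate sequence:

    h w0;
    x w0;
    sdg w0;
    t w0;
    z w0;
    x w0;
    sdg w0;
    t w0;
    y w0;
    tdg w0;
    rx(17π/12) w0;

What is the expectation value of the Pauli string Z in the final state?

In the final state, Z has expectation 1/4 + sqrt(3)/4.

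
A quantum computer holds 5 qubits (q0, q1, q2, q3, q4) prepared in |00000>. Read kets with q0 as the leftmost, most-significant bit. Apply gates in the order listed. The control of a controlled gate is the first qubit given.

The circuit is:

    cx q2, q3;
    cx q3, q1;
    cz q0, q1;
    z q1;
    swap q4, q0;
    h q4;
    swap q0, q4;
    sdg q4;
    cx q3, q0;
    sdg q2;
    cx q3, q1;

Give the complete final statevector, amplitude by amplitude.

After the circuit, the state carries amplitude sqrt(2)/2 on |00000>, sqrt(2)/2 on |10000>, and 0 on every other basis state.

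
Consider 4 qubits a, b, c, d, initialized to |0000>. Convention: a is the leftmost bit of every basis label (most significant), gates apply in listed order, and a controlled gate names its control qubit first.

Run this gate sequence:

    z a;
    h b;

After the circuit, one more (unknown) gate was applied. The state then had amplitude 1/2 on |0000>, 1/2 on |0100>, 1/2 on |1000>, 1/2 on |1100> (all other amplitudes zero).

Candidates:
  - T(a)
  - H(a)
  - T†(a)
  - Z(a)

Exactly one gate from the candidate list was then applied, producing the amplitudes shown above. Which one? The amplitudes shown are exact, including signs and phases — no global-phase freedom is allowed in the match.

It was H(a) that produced the state shown.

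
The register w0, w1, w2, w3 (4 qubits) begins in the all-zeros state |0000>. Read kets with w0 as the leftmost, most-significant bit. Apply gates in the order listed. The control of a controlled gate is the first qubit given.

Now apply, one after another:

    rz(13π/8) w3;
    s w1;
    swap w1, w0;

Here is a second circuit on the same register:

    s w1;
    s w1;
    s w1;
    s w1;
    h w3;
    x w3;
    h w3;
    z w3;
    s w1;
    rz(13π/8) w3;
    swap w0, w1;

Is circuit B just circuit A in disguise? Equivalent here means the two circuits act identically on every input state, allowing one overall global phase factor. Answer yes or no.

Yes: on every input state the two circuits agree up to one overall phase factor.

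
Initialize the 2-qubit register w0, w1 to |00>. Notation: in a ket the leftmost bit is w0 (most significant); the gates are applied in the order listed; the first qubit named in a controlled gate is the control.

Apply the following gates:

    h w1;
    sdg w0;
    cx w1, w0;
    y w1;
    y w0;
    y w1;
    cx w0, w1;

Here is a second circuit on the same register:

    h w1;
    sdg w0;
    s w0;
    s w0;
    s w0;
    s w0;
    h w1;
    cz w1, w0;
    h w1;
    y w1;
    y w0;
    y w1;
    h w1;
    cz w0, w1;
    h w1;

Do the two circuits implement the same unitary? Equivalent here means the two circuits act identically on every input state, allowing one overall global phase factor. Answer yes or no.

No: there is an input state on which the two circuits produce genuinely different outputs (not merely differing by a phase).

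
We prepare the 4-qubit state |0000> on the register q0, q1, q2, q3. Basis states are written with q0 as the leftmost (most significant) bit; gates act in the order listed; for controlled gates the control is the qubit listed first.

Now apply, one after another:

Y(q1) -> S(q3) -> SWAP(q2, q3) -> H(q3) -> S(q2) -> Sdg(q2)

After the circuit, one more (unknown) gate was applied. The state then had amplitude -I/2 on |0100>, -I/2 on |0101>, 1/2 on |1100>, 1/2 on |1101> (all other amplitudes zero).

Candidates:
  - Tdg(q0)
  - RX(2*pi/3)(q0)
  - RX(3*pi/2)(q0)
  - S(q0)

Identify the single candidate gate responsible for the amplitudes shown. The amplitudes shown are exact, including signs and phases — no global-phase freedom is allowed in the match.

It was RX(3*pi/2)(q0) that produced the state shown. Key observation: the block from step 5 through step 6 cancels to the identity and can be dropped.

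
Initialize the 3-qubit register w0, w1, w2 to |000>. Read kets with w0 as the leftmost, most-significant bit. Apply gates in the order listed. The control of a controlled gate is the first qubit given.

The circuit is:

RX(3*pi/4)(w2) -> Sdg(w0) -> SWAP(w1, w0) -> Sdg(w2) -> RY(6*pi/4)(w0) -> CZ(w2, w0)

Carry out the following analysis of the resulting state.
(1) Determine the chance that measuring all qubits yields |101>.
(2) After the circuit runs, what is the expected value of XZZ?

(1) A full measurement returns |101> with probability sqrt(2)/8 + 1/4.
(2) The observable XZZ averages to -1.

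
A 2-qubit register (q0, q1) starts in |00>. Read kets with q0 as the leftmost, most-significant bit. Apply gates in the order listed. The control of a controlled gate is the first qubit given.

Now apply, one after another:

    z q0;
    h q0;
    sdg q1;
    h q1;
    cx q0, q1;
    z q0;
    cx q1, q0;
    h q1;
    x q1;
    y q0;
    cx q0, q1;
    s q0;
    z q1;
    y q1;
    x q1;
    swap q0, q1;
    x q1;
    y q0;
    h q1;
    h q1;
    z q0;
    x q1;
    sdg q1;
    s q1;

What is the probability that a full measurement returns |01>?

The probability of measuring |01> is 1/2.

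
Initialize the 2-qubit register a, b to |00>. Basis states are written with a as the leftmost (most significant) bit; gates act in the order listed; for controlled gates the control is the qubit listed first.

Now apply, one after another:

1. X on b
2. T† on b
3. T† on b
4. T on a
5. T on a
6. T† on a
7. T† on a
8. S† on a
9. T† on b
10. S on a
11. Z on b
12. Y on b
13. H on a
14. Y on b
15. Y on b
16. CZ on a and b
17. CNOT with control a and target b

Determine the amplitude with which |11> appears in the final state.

The final state's coefficient on |11> equals -sqrt(2)*exp(3*I*pi/4)/2. Key observation: steps 4-7 multiply out to the identity, so the circuit reduces to the remaining gates.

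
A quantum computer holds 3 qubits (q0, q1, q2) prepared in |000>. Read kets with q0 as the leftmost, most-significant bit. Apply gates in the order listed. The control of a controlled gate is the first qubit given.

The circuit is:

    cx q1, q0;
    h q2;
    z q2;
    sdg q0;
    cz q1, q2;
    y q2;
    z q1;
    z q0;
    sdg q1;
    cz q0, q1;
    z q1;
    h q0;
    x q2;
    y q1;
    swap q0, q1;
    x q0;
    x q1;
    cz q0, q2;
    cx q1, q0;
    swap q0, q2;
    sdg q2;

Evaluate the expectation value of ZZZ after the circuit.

In the final state, ZZZ has expectation 0.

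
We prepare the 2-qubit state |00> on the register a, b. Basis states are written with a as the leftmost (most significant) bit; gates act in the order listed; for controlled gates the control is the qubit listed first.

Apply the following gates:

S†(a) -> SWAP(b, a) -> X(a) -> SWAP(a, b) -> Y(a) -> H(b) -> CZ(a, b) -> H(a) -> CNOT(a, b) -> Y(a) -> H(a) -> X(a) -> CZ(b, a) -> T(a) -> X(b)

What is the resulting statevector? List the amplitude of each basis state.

The resulting statevector has amplitude 0 on |00>, 0 on |01>, sqrt(2)*exp(I*pi/4)/2 on |10>, -sqrt(2)*exp(I*pi/4)/2 on |11>.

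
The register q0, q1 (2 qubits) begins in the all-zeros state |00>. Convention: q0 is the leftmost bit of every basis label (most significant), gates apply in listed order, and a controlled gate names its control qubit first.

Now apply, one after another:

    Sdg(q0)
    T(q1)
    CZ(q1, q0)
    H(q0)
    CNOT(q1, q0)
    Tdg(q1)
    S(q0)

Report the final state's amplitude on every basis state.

The final amplitudes are sqrt(2)/2 on |00>, 0 on |01>, sqrt(2)*I/2 on |10>, 0 on |11>.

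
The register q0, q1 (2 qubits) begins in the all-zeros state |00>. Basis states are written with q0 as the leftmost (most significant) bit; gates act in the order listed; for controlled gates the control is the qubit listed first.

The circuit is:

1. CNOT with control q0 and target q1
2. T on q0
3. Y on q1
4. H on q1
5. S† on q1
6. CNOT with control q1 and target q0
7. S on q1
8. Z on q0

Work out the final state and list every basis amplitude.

The final amplitudes are sqrt(2)*I/2 on |00>, 0 on |01>, 0 on |10>, sqrt(2)*I/2 on |11>.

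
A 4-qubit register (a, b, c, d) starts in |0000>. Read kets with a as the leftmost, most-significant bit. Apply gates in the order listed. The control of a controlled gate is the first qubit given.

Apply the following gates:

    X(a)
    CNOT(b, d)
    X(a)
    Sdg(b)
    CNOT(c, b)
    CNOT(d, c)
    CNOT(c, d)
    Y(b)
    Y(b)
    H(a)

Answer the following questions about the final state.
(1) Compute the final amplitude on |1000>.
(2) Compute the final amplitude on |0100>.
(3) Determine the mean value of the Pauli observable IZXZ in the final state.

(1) The final state's coefficient on |1000> equals sqrt(2)/2.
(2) The amplitude on |0100> is 0.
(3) The observable IZXZ averages to 0.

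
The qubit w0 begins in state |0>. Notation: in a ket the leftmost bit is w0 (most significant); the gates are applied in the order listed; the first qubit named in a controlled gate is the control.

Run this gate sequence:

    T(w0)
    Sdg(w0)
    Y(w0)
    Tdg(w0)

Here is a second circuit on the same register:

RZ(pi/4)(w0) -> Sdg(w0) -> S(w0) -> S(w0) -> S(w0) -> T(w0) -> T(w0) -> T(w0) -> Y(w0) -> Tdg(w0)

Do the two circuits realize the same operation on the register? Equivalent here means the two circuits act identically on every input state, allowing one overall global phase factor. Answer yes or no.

No: there is an input state on which the two circuits produce genuinely different outputs (not merely differing by a phase).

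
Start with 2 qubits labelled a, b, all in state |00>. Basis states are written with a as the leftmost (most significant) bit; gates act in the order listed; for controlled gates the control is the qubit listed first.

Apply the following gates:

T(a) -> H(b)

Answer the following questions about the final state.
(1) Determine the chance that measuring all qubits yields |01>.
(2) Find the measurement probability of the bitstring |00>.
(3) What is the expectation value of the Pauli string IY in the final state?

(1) Outcome |01> occurs with probability 1/2.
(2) A full measurement returns |00> with probability 1/2.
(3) The expectation value of IY is 0.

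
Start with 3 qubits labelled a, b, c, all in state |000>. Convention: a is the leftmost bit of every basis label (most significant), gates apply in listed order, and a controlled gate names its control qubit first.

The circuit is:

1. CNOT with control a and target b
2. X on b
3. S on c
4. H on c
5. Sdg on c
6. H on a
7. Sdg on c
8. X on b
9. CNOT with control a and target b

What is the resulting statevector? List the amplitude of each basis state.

The final amplitudes are 1/2 on |000>, -1/2 on |001>, 0 on |010>, 0 on |011>, 0 on |100>, 0 on |101>, 1/2 on |110>, -1/2 on |111>.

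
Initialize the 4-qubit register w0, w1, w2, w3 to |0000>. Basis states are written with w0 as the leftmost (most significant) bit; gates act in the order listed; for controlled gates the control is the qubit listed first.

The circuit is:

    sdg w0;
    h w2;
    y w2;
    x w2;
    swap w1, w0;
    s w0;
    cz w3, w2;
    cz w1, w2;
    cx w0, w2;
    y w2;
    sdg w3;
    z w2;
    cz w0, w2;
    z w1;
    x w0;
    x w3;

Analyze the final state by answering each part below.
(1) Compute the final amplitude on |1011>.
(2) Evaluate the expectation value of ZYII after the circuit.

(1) The amplitude on |1011> is sqrt(2)/2.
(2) The observable ZYII averages to 0.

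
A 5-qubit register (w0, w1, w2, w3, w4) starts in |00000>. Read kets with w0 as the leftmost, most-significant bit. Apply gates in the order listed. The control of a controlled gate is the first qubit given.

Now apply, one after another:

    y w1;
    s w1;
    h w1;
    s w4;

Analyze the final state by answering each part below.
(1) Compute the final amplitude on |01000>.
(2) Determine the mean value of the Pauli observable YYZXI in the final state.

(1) |01000> carries amplitude sqrt(2)/2 in the final state.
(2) The observable YYZXI averages to 0.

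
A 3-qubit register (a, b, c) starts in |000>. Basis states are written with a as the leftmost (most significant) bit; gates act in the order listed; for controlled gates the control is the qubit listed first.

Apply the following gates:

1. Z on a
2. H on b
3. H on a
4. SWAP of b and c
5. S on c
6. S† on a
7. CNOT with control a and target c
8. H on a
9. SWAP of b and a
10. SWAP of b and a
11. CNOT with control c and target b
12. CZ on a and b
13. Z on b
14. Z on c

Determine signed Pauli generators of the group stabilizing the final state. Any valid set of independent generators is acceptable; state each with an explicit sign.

The final state is stabilized by the group generated by -XXY, +ZIZ, +IZZ; other independent generating sets are equally valid.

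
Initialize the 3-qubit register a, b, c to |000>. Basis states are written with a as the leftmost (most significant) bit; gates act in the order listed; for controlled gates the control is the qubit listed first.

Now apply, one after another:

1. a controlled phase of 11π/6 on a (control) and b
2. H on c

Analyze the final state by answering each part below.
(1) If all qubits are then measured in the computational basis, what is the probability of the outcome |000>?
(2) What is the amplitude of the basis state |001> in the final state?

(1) A full measurement returns |000> with probability 1/2.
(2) The amplitude on |001> is sqrt(2)/2.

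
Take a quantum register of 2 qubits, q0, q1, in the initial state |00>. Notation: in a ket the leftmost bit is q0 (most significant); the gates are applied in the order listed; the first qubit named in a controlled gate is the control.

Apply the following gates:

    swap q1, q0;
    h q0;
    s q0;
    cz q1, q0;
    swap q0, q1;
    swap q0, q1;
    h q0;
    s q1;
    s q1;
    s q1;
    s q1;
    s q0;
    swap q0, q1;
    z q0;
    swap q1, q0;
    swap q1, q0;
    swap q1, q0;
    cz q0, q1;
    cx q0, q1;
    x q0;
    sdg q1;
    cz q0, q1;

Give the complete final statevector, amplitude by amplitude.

The resulting statevector has amplitude 0 on |00>, 1/2 - I/2 on |01>, 1/2 + I/2 on |10>, 0 on |11>.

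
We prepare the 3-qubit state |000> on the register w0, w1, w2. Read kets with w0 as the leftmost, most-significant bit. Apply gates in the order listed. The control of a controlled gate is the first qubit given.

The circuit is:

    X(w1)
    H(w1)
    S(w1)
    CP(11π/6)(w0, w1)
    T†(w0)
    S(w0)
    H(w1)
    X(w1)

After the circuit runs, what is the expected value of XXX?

The expectation value of XXX is 0.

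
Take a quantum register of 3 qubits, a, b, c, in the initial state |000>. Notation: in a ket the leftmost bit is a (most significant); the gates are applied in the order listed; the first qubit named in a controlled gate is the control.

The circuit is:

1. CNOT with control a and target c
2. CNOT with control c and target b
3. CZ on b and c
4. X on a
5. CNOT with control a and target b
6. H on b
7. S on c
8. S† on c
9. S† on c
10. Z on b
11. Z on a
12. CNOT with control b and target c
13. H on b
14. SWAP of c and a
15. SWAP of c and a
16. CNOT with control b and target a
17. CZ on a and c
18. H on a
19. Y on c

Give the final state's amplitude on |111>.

The amplitude on |111> is -sqrt(2)*I/4.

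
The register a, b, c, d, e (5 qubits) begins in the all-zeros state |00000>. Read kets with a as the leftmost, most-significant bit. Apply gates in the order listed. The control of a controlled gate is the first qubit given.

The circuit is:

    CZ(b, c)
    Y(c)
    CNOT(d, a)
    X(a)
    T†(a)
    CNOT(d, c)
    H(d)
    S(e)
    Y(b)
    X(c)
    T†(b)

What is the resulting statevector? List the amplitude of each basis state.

The final amplitudes are sqrt(2)*I/2 on |11000>, sqrt(2)*I/2 on |11010>, and 0 on every other basis state.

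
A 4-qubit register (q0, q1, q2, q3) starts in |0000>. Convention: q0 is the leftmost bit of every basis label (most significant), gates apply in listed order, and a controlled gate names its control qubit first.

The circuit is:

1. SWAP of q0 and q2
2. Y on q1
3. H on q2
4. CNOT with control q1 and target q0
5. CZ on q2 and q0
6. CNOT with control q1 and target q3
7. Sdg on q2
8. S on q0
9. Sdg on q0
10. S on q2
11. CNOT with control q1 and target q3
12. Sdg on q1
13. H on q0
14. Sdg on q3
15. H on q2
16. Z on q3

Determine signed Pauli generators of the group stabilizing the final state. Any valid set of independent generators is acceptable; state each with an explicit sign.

One valid set of independent stabilizer generators is -XIII, -IZII, -IIZI, +IIIZ (any independent generating set of the same group is equally correct). Key observation: gates 6-11 undo each other exactly, leaving only the rest of the circuit to track.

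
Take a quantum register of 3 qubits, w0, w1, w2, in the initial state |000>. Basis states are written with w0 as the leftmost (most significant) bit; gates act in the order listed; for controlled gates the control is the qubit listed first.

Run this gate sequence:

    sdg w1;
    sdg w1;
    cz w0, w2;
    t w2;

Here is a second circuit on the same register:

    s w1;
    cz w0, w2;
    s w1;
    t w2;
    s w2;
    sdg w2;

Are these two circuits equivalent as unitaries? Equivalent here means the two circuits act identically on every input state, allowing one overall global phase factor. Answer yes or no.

Yes — the two circuits implement the same unitary up to a global phase.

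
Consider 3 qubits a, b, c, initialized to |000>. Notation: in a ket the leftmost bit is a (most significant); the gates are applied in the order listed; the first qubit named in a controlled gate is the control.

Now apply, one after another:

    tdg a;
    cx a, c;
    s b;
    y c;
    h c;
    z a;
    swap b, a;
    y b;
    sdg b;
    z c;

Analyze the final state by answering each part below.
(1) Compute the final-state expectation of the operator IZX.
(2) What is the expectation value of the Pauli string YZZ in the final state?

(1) The observable IZX averages to -1.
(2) The observable YZZ averages to 0.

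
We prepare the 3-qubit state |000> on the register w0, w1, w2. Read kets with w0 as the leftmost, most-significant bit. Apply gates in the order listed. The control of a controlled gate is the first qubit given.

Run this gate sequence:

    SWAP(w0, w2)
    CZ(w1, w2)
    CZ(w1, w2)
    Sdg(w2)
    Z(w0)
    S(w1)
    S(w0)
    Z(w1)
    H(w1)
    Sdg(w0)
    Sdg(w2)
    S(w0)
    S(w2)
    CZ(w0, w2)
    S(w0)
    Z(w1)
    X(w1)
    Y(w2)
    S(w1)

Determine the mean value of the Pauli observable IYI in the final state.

The expectation value of IYI is -1.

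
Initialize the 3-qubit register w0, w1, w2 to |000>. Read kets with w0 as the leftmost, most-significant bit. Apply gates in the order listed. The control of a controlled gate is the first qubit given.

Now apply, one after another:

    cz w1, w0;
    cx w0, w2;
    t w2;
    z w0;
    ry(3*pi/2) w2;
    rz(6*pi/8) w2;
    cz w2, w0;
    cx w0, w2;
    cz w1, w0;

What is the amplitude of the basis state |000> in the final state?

The final state's coefficient on |000> equals sqrt(2)*exp(5*I*pi/8)/2.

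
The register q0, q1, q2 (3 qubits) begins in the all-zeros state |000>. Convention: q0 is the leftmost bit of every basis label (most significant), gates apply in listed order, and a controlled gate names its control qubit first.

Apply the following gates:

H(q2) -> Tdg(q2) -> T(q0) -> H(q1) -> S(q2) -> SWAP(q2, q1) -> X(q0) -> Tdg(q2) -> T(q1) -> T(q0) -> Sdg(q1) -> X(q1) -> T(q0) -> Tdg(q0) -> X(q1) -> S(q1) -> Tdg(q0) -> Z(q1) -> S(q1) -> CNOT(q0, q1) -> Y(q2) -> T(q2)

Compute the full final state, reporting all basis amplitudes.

The final amplitudes are 0 on |000>, 0 on |001>, 0 on |010>, 0 on |011>, -exp(I*pi/4)/2 on |100>, exp(3*I*pi/4)/2 on |101>, -exp(I*pi/4)/2 on |110>, exp(3*I*pi/4)/2 on |111>.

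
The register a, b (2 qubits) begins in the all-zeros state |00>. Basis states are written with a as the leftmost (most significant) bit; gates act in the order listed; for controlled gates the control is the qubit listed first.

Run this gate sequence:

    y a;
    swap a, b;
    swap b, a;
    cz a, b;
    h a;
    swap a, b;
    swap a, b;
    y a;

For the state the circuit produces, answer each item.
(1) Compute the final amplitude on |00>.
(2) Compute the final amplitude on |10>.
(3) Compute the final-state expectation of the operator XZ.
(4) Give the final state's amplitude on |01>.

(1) |00> carries amplitude -sqrt(2)/2 in the final state.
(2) |10> carries amplitude -sqrt(2)/2 in the final state.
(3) The observable XZ averages to 1.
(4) |01> carries amplitude 0 in the final state.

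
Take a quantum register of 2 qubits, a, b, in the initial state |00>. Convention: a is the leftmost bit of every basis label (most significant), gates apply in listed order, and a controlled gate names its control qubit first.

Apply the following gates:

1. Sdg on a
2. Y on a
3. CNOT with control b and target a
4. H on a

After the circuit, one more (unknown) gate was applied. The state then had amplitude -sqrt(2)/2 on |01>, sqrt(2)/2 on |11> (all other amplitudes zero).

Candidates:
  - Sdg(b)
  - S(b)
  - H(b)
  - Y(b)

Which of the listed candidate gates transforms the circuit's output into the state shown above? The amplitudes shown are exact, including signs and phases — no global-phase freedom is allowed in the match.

The applied gate was Y(b).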